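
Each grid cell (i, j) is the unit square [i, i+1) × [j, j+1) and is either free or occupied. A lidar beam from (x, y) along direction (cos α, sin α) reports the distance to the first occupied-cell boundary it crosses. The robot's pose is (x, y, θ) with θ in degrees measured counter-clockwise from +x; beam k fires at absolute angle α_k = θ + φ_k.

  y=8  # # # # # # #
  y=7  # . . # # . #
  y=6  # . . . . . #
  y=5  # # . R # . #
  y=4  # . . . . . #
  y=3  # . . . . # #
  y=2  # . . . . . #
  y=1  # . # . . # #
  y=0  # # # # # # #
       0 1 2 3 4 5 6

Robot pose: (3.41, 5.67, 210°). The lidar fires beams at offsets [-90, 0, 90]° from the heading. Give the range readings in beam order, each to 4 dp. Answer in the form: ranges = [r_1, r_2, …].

beam 1: φ=-90°, α=120°
  dir = (cos 120°, sin 120°) = (-0.5000, 0.8660); from cell (3,5)
  next x-line at t=0.8200, next y-line at t=0.3811; Δt_x=2.0000, Δt_y=1.1547
    y: enter (3,6) at t=0.3811
    x: enter (2,6) at t=0.8200
    y: enter (2,7) at t=1.5358
    y: enter (2,8) at t=2.6905 ← occupied
  → r_1 = 2.6905
beam 2: φ=0°, α=210°
  dir = (cos 210°, sin 210°) = (-0.8660, -0.5000); from cell (3,5)
  next x-line at t=0.4734, next y-line at t=1.3400; Δt_x=1.1547, Δt_y=2.0000
    x: enter (2,5) at t=0.4734
    y: enter (2,4) at t=1.3400
    x: enter (1,4) at t=1.6281
    x: enter (0,4) at t=2.7828 ← occupied
  → r_2 = 2.7828
beam 3: φ=90°, α=300°
  dir = (cos 300°, sin 300°) = (0.5000, -0.8660); from cell (3,5)
  next x-line at t=1.1800, next y-line at t=0.7736; Δt_x=2.0000, Δt_y=1.1547
    y: enter (3,4) at t=0.7736
    x: enter (4,4) at t=1.1800
    y: enter (4,3) at t=1.9283
    y: enter (4,2) at t=3.0831
    x: enter (5,2) at t=3.1800
    y: enter (5,1) at t=4.2378 ← occupied
  → r_3 = 4.2378

ranges = [2.6905, 2.7828, 4.2378]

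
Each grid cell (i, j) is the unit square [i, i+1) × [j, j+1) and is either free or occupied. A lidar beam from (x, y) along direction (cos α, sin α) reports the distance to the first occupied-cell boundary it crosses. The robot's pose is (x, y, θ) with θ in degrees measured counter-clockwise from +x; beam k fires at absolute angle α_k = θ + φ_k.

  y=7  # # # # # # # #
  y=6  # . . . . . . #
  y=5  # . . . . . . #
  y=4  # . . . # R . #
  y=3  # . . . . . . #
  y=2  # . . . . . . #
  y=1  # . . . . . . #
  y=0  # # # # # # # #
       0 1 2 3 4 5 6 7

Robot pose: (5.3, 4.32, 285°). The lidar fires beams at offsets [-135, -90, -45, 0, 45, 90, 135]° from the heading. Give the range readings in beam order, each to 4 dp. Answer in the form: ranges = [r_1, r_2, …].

ranges = [0.3464, 0.3106, 3.8336, 3.4371, 1.9630, 1.7600, 3.0946]

beam 1: φ=-135°, α=150°
  cosα=-0.8660 sinα=0.5000 | (5,4) | tMaxX 0.3464 tMaxY 1.3600 | tΔX 1.1547 tΔY 2.0000
    t=0.3464 [x] (4,4) — stop
  → r_1 = 0.3464
beam 2: φ=-90°, α=195°
  cosα=-0.9659 sinα=-0.2588 | (5,4) | tMaxX 0.3106 tMaxY 1.2364 | tΔX 1.0353 tΔY 3.8637
    t=0.3106 [x] (4,4) — stop
  → r_2 = 0.3106
beam 3: φ=-45°, α=240°
  cosα=-0.5000 sinα=-0.8660 | (5,4) | tMaxX 0.6000 tMaxY 0.3695 | tΔX 2.0000 tΔY 1.1547
    t=0.3695 [y] (5,3)
    t=0.6000 [x] (4,3)
    t=1.5242 [y] (4,2)
    t=2.6000 [x] (3,2)
    t=2.6789 [y] (3,1)
    t=3.8336 [y] (3,0) — stop
  → r_3 = 3.8336
beam 4: φ=0°, α=285°
  cosα=0.2588 sinα=-0.9659 | (5,4) | tMaxX 2.7046 tMaxY 0.3313 | tΔX 3.8637 tΔY 1.0353
    t=0.3313 [y] (5,3)
    t=1.3666 [y] (5,2)
    t=2.4018 [y] (5,1)
    t=2.7046 [x] (6,1)
    t=3.4371 [y] (6,0) — stop
  → r_4 = 3.4371
beam 5: φ=45°, α=330°
  cosα=0.8660 sinα=-0.5000 | (5,4) | tMaxX 0.8083 tMaxY 0.6400 | tΔX 1.1547 tΔY 2.0000
    t=0.6400 [y] (5,3)
    t=0.8083 [x] (6,3)
    t=1.9630 [x] (7,3) — stop
  → r_5 = 1.9630
beam 6: φ=90°, α=15°
  cosα=0.9659 sinα=0.2588 | (5,4) | tMaxX 0.7247 tMaxY 2.6273 | tΔX 1.0353 tΔY 3.8637
    t=0.7247 [x] (6,4)
    t=1.7600 [x] (7,4) — stop
  → r_6 = 1.7600
beam 7: φ=135°, α=60°
  cosα=0.5000 sinα=0.8660 | (5,4) | tMaxX 1.4000 tMaxY 0.7852 | tΔX 2.0000 tΔY 1.1547
    t=0.7852 [y] (5,5)
    t=1.4000 [x] (6,5)
    t=1.9399 [y] (6,6)
    t=3.0946 [y] (6,7) — stop
  → r_7 = 3.0946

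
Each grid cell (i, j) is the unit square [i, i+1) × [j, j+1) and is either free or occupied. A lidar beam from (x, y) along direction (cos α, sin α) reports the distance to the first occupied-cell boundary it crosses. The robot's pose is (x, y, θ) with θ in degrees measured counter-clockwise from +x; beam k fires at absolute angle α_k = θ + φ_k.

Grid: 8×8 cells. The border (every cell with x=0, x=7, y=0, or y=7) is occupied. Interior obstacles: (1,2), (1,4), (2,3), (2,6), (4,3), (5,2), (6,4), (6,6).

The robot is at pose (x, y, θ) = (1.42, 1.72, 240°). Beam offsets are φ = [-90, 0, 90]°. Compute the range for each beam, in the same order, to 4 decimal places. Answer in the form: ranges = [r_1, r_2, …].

beam 1: φ=-90°, α=150°
  direction (-0.8660, 0.5000); cell (1,1); t to first gridline: x 0.4850, y 0.5600 (then +1.1547 / +2.0000)
    (0,1) via x @ 0.4850  # hit
  → r_1 = 0.4850
beam 2: φ=0°, α=240°
  direction (-0.5000, -0.8660); cell (1,1); t to first gridline: x 0.8400, y 0.8314 (then +2.0000 / +1.1547)
    (1,0) via y @ 0.8314  # hit
  → r_2 = 0.8314
beam 3: φ=90°, α=330°
  direction (0.8660, -0.5000); cell (1,1); t to first gridline: x 0.6697, y 1.4400 (then +1.1547 / +2.0000)
    (2,1) via x @ 0.6697
    (2,0) via y @ 1.4400  # hit
  → r_3 = 1.4400

ranges = [0.4850, 0.8314, 1.4400]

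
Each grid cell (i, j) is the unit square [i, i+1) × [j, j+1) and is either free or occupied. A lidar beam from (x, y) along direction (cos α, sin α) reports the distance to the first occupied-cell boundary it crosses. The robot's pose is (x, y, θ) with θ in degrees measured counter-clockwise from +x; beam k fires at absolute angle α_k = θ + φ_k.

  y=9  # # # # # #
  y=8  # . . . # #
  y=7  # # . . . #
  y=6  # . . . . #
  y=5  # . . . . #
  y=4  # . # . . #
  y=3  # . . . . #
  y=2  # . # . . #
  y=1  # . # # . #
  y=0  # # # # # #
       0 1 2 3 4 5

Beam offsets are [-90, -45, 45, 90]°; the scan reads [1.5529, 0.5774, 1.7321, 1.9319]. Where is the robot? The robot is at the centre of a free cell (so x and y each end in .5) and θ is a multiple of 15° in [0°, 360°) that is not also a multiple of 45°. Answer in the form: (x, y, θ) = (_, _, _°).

(x, y, θ) = (1.5, 2.5, 15°)

The pose lattice has 26·16 = 416 candidates. Test each by forward raycasting.
  (4.5, 1.5, 60°): beam 1 = 0.5774 ≠ 1.5529 ✗
  (1.5, 6.5, 75°): beam 1 = 3.6235 ≠ 1.5529 ✗
  (2.5, 7.5, 150°): beam 1 = 1.7321 ≠ 1.5529 ✗
  (4.5, 7.5, 75°): beam 1 = 0.5176 ≠ 1.5529 ✗
  …
  (1.5, 2.5, 15°): r_1=1.5529, r_2=0.5774, r_3=1.7321, r_4=1.9319 — all match ✓
Unique over the lattice → pose = (1.5, 2.5, 15°).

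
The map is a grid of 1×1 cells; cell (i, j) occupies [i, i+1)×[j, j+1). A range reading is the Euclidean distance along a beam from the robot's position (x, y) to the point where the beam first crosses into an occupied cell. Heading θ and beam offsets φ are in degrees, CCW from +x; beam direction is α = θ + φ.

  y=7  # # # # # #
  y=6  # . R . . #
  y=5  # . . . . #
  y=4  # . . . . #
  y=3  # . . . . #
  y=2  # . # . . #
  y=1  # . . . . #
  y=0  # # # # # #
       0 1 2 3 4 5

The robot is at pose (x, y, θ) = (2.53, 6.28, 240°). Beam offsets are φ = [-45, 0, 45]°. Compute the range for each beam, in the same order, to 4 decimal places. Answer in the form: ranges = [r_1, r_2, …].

beam 1: φ=-45°, α=195°
  d=(-0.9659,-0.2588)  start (2,6)  tX=0.5487 tY=1.0818  stride 1/|dx|=1.0353 1/|dy|=3.8637
    cross x-line → (1,6), t=0.5487
    cross y-line → (1,5), t=1.0818
    cross x-line → (0,5), t=1.5840 (wall)
  → r_1 = 1.5840
beam 2: φ=0°, α=240°
  d=(-0.5000,-0.8660)  start (2,6)  tX=1.0600 tY=0.3233  stride 1/|dx|=2.0000 1/|dy|=1.1547
    cross y-line → (2,5), t=0.3233
    cross x-line → (1,5), t=1.0600
    cross y-line → (1,4), t=1.4780
    cross y-line → (1,3), t=2.6327
    cross x-line → (0,3), t=3.0600 (wall)
  → r_2 = 3.0600
beam 3: φ=45°, α=285°
  d=(0.2588,-0.9659)  start (2,6)  tX=1.8159 tY=0.2899  stride 1/|dx|=3.8637 1/|dy|=1.0353
    cross y-line → (2,5), t=0.2899
    cross y-line → (2,4), t=1.3252
    cross x-line → (3,4), t=1.8159
    cross y-line → (3,3), t=2.3604
    cross y-line → (3,2), t=3.3957
    cross y-line → (3,1), t=4.4310
    cross y-line → (3,0), t=5.4663 (wall)
  → r_3 = 5.4663

ranges = [1.5840, 3.0600, 5.4663]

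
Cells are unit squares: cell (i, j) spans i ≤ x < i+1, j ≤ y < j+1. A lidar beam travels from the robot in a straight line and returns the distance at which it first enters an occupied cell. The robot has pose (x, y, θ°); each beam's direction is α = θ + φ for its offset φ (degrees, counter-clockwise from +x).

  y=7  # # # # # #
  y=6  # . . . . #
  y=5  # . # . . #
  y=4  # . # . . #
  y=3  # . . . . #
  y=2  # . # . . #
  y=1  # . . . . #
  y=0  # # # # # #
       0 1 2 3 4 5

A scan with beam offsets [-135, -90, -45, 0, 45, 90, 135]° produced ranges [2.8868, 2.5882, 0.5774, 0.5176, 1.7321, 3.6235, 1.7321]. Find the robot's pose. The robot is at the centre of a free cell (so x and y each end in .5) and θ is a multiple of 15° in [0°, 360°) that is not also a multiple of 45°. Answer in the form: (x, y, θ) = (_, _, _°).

The pose lattice has 21·16 = 336 candidates. Test each by forward raycasting.
  (1.5, 6.5, 285°): beam 1 = 0.5774 ≠ 2.8868 ✗
  (1.5, 6.5, 345°): beam 1 = 0.5774 ≠ 2.8868 ✗
  (1.5, 4.5, 15°): beam 1 = 1.0000 ≠ 2.8868 ✗
  (4.5, 2.5, 75°): beam 1 = 1.0000 ≠ 2.8868 ✗
  …
  (3.5, 4.5, 195°): r_1=2.8868, r_2=2.5882, r_3=0.5774, r_4=0.5176, r_5=1.7321, r_6=3.6235, r_7=1.7321 — all match ✓
No second candidate reproduces the full scan.

(x, y, θ) = (3.5, 4.5, 195°)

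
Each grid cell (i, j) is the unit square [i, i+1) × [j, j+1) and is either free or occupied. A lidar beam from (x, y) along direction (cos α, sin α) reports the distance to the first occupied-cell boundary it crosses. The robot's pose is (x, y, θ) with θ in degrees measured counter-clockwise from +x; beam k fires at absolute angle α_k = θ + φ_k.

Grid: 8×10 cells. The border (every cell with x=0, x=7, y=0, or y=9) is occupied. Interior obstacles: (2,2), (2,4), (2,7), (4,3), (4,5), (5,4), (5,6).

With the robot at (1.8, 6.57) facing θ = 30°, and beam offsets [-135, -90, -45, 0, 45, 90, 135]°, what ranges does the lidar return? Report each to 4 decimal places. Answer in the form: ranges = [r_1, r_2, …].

beam 1: φ=-135°, α=255°
  dir = (cos 255°, sin 255°) = (-0.2588, -0.9659); from cell (1,6)
  next x-line at t=3.0910, next y-line at t=0.5901; Δt_x=3.8637, Δt_y=1.0353
    y: enter (1,5) at t=0.5901
    y: enter (1,4) at t=1.6254
    y: enter (1,3) at t=2.6607
    x: enter (0,3) at t=3.0910 ← occupied
  → r_1 = 3.0910
beam 2: φ=-90°, α=300°
  dir = (cos 300°, sin 300°) = (0.5000, -0.8660); from cell (1,6)
  next x-line at t=0.4000, next y-line at t=0.6582; Δt_x=2.0000, Δt_y=1.1547
    x: enter (2,6) at t=0.4000
    y: enter (2,5) at t=0.6582
    y: enter (2,4) at t=1.8129 ← occupied
  → r_2 = 1.8129
beam 3: φ=-45°, α=345°
  dir = (cos 345°, sin 345°) = (0.9659, -0.2588); from cell (1,6)
  next x-line at t=0.2071, next y-line at t=2.2023; Δt_x=1.0353, Δt_y=3.8637
    x: enter (2,6) at t=0.2071
    x: enter (3,6) at t=1.2423
    y: enter (3,5) at t=2.2023
    x: enter (4,5) at t=2.2776 ← occupied
  → r_3 = 2.2776
beam 4: φ=0°, α=30°
  dir = (cos 30°, sin 30°) = (0.8660, 0.5000); from cell (1,6)
  next x-line at t=0.2309, next y-line at t=0.8600; Δt_x=1.1547, Δt_y=2.0000
    x: enter (2,6) at t=0.2309
    y: enter (2,7) at t=0.8600 ← occupied
  → r_4 = 0.8600
beam 5: φ=45°, α=75°
  dir = (cos 75°, sin 75°) = (0.2588, 0.9659); from cell (1,6)
  next x-line at t=0.7727, next y-line at t=0.4452; Δt_x=3.8637, Δt_y=1.0353
    y: enter (1,7) at t=0.4452
    x: enter (2,7) at t=0.7727 ← occupied
  → r_5 = 0.7727
beam 6: φ=90°, α=120°
  dir = (cos 120°, sin 120°) = (-0.5000, 0.8660); from cell (1,6)
  next x-line at t=1.6000, next y-line at t=0.4965; Δt_x=2.0000, Δt_y=1.1547
    y: enter (1,7) at t=0.4965
    x: enter (0,7) at t=1.6000 ← occupied
  → r_6 = 1.6000
beam 7: φ=135°, α=165°
  dir = (cos 165°, sin 165°) = (-0.9659, 0.2588); from cell (1,6)
  next x-line at t=0.8282, next y-line at t=1.6614; Δt_x=1.0353, Δt_y=3.8637
    x: enter (0,6) at t=0.8282 ← occupied
  → r_7 = 0.8282

ranges = [3.0910, 1.8129, 2.2776, 0.8600, 0.7727, 1.6000, 0.8282]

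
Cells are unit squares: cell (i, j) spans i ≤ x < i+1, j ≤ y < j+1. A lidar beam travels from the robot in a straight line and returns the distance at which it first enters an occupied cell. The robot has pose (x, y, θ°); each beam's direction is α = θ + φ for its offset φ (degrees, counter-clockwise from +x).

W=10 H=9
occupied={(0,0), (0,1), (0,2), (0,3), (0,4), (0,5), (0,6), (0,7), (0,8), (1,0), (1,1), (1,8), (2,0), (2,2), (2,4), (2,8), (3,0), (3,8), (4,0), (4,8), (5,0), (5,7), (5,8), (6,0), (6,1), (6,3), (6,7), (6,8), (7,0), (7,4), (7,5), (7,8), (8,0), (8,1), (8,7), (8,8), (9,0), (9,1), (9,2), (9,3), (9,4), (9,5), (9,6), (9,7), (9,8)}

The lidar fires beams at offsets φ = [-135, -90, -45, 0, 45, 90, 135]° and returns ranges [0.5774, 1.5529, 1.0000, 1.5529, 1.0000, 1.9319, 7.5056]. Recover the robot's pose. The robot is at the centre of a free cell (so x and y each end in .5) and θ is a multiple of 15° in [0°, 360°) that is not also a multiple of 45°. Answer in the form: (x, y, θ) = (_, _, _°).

(x, y, θ) = (7.5, 6.5, 75°)

The pose lattice has 45·16 = 720 candidates. Test each by forward raycasting.
  (2.5, 7.5, 15°): beam 1 = 3.0000 ≠ 0.5774 ✗
  (4.5, 3.5, 210°): beam 1 = 3.6235 ≠ 0.5774 ✗
  (5.5, 2.5, 345°): beam 1 = 3.0000 ≠ 0.5774 ✗
  …
  (7.5, 6.5, 75°): r_1=0.5774, r_2=1.5529, r_3=1.0000, r_4=1.5529, r_5=1.0000, r_6=1.9319, r_7=7.5056 — all match ✓
Unique over the lattice → pose = (7.5, 6.5, 75°).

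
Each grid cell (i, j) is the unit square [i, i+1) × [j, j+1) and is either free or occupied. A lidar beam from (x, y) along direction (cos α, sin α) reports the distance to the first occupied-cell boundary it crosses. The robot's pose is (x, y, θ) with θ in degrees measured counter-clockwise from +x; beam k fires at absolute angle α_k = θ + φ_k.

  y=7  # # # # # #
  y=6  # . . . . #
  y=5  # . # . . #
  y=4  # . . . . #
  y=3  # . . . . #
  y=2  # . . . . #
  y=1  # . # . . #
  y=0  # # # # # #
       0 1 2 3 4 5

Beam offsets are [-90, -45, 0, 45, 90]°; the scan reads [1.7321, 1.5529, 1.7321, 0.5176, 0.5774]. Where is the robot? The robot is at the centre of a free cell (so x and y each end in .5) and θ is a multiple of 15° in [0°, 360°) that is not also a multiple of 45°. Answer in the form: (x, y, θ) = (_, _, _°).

Candidates: 22 free-cell centres × 16 headings = 352 poses. Raycast each; keep the one whose scan matches to 4 dp.
  (4.5, 5.5, 345°): beam 1 = 4.6587 ≠ 1.7321 ✗
  (1.5, 5.5, 330°): beam 1 = 1.0000 ≠ 1.7321 ✗
  (2.5, 4.5, 210°): beam 1 = 0.5774 ≠ 1.7321 ✗
  …
  (3.5, 5.5, 120°): r_1=1.7321, r_2=1.5529, r_3=1.7321, r_4=0.5176, r_5=0.5774 — all match ✓
No second candidate reproduces the full scan.

(x, y, θ) = (3.5, 5.5, 120°)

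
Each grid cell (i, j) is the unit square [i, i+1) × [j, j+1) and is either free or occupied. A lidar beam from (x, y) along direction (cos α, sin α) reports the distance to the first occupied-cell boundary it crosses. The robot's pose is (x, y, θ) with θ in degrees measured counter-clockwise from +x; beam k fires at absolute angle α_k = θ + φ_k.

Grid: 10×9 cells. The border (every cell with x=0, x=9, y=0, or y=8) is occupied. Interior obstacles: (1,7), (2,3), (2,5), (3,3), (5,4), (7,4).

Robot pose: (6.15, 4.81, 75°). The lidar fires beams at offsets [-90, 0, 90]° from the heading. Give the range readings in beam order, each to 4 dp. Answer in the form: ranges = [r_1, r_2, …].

beam 1: φ=-90°, α=345°
  cosα=0.9659 sinα=-0.2588 | (6,4) | tMaxX 0.8800 tMaxY 3.1296 | tΔX 1.0353 tΔY 3.8637
    t=0.8800 [x] (7,4) — stop
  → r_1 = 0.8800
beam 2: φ=0°, α=75°
  cosα=0.2588 sinα=0.9659 | (6,4) | tMaxX 3.2841 tMaxY 0.1967 | tΔX 3.8637 tΔY 1.0353
    t=0.1967 [y] (6,5)
    t=1.2320 [y] (6,6)
    t=2.2673 [y] (6,7)
    t=3.2841 [x] (7,7)
    t=3.3025 [y] (7,8) — stop
  → r_2 = 3.3025
beam 3: φ=90°, α=165°
  cosα=-0.9659 sinα=0.2588 | (6,4) | tMaxX 0.1553 tMaxY 0.7341 | tΔX 1.0353 tΔY 3.8637
    t=0.1553 [x] (5,4) — stop
  → r_3 = 0.1553

ranges = [0.8800, 3.3025, 0.1553]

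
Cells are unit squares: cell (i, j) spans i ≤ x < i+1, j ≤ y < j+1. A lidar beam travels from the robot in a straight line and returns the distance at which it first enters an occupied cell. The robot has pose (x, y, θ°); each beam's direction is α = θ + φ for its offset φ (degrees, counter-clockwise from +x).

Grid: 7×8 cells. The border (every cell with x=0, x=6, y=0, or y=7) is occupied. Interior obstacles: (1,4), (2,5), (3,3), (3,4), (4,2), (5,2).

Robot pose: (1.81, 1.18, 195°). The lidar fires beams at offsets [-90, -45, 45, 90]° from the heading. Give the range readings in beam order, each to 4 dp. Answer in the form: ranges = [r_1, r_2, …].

ranges = [2.9195, 0.9353, 0.2078, 0.1863]

beam 1: φ=-90°, α=105°
  dir = (cos 105°, sin 105°) = (-0.2588, 0.9659); from cell (1,1)
  next x-line at t=3.1296, next y-line at t=0.8489; Δt_x=3.8637, Δt_y=1.0353
    y: enter (1,2) at t=0.8489
    y: enter (1,3) at t=1.8842
    y: enter (1,4) at t=2.9195 ← occupied
  → r_1 = 2.9195
beam 2: φ=-45°, α=150°
  dir = (cos 150°, sin 150°) = (-0.8660, 0.5000); from cell (1,1)
  next x-line at t=0.9353, next y-line at t=1.6400; Δt_x=1.1547, Δt_y=2.0000
    x: enter (0,1) at t=0.9353 ← occupied
  → r_2 = 0.9353
beam 3: φ=45°, α=240°
  dir = (cos 240°, sin 240°) = (-0.5000, -0.8660); from cell (1,1)
  next x-line at t=1.6200, next y-line at t=0.2078; Δt_x=2.0000, Δt_y=1.1547
    y: enter (1,0) at t=0.2078 ← occupied
  → r_3 = 0.2078
beam 4: φ=90°, α=285°
  dir = (cos 285°, sin 285°) = (0.2588, -0.9659); from cell (1,1)
  next x-line at t=0.7341, next y-line at t=0.1863; Δt_x=3.8637, Δt_y=1.0353
    y: enter (1,0) at t=0.1863 ← occupied
  → r_4 = 0.1863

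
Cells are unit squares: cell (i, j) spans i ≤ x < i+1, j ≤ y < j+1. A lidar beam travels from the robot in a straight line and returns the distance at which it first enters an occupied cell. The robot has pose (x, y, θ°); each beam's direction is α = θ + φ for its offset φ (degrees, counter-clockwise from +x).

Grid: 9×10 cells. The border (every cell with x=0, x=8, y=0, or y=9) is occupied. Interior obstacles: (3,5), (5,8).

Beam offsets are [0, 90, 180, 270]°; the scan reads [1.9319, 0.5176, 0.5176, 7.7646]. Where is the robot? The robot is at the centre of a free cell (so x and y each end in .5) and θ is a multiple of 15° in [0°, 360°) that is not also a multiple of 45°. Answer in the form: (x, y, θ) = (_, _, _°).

(x, y, θ) = (1.5, 8.5, 15°)

Candidates: 54 free-cell centres × 16 headings = 864 poses. Raycast each; keep the one whose scan matches to 4 dp.
  (1.5, 3.5, 240°): beam 1 = 1.0000 ≠ 1.9319 ✗
  (2.5, 2.5, 150°): beam 1 = 1.7321 ≠ 1.9319 ✗
  (7.5, 8.5, 15°): beam 1 = 0.5176 ≠ 1.9319 ✗
  (4.5, 6.5, 75°): beam 2 = 3.6235 ≠ 0.5176 ✗
  …
  (1.5, 8.5, 15°): r_1=1.9319, r_2=0.5176, r_3=0.5176, r_4=7.7646 — all match ✓
Only this pose fits every beam.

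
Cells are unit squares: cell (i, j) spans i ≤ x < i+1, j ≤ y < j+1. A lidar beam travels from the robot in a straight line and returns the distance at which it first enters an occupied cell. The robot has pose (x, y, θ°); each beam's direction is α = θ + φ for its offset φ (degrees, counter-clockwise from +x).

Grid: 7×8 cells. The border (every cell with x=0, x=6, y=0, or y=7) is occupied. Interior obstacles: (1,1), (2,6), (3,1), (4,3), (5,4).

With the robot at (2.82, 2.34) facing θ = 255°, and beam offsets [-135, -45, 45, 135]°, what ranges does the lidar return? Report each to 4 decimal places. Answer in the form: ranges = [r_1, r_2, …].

ranges = [3.6400, 0.9469, 0.3926, 1.3625]

beam 1: φ=-135°, α=120°
  d=(-0.5000,0.8660)  start (2,2)  tX=1.6400 tY=0.7621  stride 1/|dx|=2.0000 1/|dy|=1.1547
    cross y-line → (2,3), t=0.7621
    cross x-line → (1,3), t=1.6400
    cross y-line → (1,4), t=1.9168
    cross y-line → (1,5), t=3.0715
    cross x-line → (0,5), t=3.6400 (wall)
  → r_1 = 3.6400
beam 2: φ=-45°, α=210°
  d=(-0.8660,-0.5000)  start (2,2)  tX=0.9469 tY=0.6800  stride 1/|dx|=1.1547 1/|dy|=2.0000
    cross y-line → (2,1), t=0.6800
    cross x-line → (1,1), t=0.9469 (wall)
  → r_2 = 0.9469
beam 3: φ=45°, α=300°
  d=(0.5000,-0.8660)  start (2,2)  tX=0.3600 tY=0.3926  stride 1/|dx|=2.0000 1/|dy|=1.1547
    cross x-line → (3,2), t=0.3600
    cross y-line → (3,1), t=0.3926 (wall)
  → r_3 = 0.3926
beam 4: φ=135°, α=30°
  d=(0.8660,0.5000)  start (2,2)  tX=0.2078 tY=1.3200  stride 1/|dx|=1.1547 1/|dy|=2.0000
    cross x-line → (3,2), t=0.2078
    cross y-line → (3,3), t=1.3200
    cross x-line → (4,3), t=1.3625 (wall)
  → r_4 = 1.3625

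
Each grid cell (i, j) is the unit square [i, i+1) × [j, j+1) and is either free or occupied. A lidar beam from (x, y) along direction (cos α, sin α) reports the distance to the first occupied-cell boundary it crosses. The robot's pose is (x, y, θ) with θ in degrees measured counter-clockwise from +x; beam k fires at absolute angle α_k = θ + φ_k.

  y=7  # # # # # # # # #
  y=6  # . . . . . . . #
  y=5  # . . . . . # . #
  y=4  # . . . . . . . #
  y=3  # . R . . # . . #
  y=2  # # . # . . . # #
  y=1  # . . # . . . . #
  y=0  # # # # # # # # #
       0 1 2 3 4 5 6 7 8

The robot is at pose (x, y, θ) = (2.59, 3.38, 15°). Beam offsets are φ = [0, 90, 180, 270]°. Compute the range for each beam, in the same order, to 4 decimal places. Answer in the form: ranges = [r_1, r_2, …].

ranges = [5.6008, 3.7477, 1.4682, 1.5841]

beam 1: φ=0°, α=15°
  direction (0.9659, 0.2588); cell (2,3); t to first gridline: x 0.4245, y 2.3955 (then +1.0353 / +3.8637)
    (3,3) via x @ 0.4245
    (4,3) via x @ 1.4597
    (4,4) via y @ 2.3955
    (5,4) via x @ 2.4950
    (6,4) via x @ 3.5303
    (7,4) via x @ 4.5656
    (8,4) via x @ 5.6008  # hit
  → r_1 = 5.6008
beam 2: φ=90°, α=105°
  direction (-0.2588, 0.9659); cell (2,3); t to first gridline: x 2.2796, y 0.6419 (then +3.8637 / +1.0353)
    (2,4) via y @ 0.6419
    (2,5) via y @ 1.6771
    (1,5) via x @ 2.2796
    (1,6) via y @ 2.7124
    (1,7) via y @ 3.7477  # hit
  → r_2 = 3.7477
beam 3: φ=180°, α=195°
  direction (-0.9659, -0.2588); cell (2,3); t to first gridline: x 0.6108, y 1.4682 (then +1.0353 / +3.8637)
    (1,3) via x @ 0.6108
    (1,2) via y @ 1.4682  # hit
  → r_3 = 1.4682
beam 4: φ=270°, α=285°
  direction (0.2588, -0.9659); cell (2,3); t to first gridline: x 1.5841, y 0.3934 (then +3.8637 / +1.0353)
    (2,2) via y @ 0.3934
    (2,1) via y @ 1.4287
    (3,1) via x @ 1.5841  # hit
  → r_4 = 1.5841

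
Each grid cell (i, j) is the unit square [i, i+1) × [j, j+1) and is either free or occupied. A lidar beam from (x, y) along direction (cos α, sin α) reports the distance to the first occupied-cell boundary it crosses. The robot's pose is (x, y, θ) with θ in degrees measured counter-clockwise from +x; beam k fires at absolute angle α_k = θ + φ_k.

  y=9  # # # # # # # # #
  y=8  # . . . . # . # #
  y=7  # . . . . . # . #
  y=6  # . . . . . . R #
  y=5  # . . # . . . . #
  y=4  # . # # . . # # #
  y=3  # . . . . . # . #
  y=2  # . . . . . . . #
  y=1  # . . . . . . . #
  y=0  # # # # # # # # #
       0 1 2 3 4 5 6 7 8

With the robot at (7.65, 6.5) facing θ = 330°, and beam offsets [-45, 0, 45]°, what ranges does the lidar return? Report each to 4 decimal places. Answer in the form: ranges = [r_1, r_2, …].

ranges = [1.3523, 0.4041, 0.3623]

beam 1: φ=-45°, α=285°
  dir = (cos 285°, sin 285°) = (0.2588, -0.9659); from cell (7,6)
  next x-line at t=1.3523, next y-line at t=0.5176; Δt_x=3.8637, Δt_y=1.0353
    y: enter (7,5) at t=0.5176
    x: enter (8,5) at t=1.3523 ← occupied
  → r_1 = 1.3523
beam 2: φ=0°, α=330°
  dir = (cos 330°, sin 330°) = (0.8660, -0.5000); from cell (7,6)
  next x-line at t=0.4041, next y-line at t=1.0000; Δt_x=1.1547, Δt_y=2.0000
    x: enter (8,6) at t=0.4041 ← occupied
  → r_2 = 0.4041
beam 3: φ=45°, α=15°
  dir = (cos 15°, sin 15°) = (0.9659, 0.2588); from cell (7,6)
  next x-line at t=0.3623, next y-line at t=1.9319; Δt_x=1.0353, Δt_y=3.8637
    x: enter (8,6) at t=0.3623 ← occupied
  → r_3 = 0.3623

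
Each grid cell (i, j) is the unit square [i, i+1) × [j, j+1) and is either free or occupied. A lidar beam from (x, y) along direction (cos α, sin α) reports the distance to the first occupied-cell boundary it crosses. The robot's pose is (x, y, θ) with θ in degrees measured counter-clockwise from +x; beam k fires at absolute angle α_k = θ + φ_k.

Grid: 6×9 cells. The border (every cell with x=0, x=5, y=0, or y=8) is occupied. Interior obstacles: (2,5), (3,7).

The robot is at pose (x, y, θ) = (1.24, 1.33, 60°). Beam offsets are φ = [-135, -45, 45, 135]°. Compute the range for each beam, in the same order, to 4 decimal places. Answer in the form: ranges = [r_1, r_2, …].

ranges = [0.3416, 3.8926, 0.9273, 0.2485]

beam 1: φ=-135°, α=285°
  cosα=0.2588 sinα=-0.9659 | (1,1) | tMaxX 2.9364 tMaxY 0.3416 | tΔX 3.8637 tΔY 1.0353
    t=0.3416 [y] (1,0) — stop
  → r_1 = 0.3416
beam 2: φ=-45°, α=15°
  cosα=0.9659 sinα=0.2588 | (1,1) | tMaxX 0.7868 tMaxY 2.5887 | tΔX 1.0353 tΔY 3.8637
    t=0.7868 [x] (2,1)
    t=1.8221 [x] (3,1)
    t=2.5887 [y] (3,2)
    t=2.8574 [x] (4,2)
    t=3.8926 [x] (5,2) — stop
  → r_2 = 3.8926
beam 3: φ=45°, α=105°
  cosα=-0.2588 sinα=0.9659 | (1,1) | tMaxX 0.9273 tMaxY 0.6936 | tΔX 3.8637 tΔY 1.0353
    t=0.6936 [y] (1,2)
    t=0.9273 [x] (0,2) — stop
  → r_3 = 0.9273
beam 4: φ=135°, α=195°
  cosα=-0.9659 sinα=-0.2588 | (1,1) | tMaxX 0.2485 tMaxY 1.2750 | tΔX 1.0353 tΔY 3.8637
    t=0.2485 [x] (0,1) — stop
  → r_4 = 0.2485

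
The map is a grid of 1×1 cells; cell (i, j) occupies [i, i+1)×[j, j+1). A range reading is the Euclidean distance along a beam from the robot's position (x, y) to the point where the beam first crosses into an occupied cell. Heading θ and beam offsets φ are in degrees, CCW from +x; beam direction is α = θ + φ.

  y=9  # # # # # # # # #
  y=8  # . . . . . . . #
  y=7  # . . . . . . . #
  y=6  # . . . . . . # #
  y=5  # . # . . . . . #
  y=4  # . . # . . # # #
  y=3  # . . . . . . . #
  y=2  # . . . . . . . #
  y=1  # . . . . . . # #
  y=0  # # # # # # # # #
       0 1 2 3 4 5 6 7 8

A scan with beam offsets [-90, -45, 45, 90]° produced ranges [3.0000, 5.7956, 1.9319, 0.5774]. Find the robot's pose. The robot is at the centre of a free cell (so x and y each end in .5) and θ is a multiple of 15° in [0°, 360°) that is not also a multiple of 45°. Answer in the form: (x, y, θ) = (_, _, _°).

Enumerate (i+0.5, j+0.5, θ) over the 50 free cells and 16 admissible headings. For each, cast all 4 beams and compare to the given ranges.
  (1.5, 3.5, 285°): beam 1 = 0.5176 ≠ 3.0000 ✗
  (5.5, 2.5, 210°): beam 1 = 7.5056 ≠ 3.0000 ✗
  (4.5, 6.5, 75°): beam 1 = 3.6235 ≠ 3.0000 ✗
  (1.5, 4.5, 120°): beam 1 = 1.0000 ≠ 3.0000 ✗
  (7.5, 3.5, 330°): beam 1 = 2.8868 ≠ 3.0000 ✗
  …
  (1.5, 2.5, 60°): r_1=3.0000, r_2=5.7956, r_3=1.9319, r_4=0.5774 — all match ✓
No second candidate reproduces the full scan.

(x, y, θ) = (1.5, 2.5, 60°)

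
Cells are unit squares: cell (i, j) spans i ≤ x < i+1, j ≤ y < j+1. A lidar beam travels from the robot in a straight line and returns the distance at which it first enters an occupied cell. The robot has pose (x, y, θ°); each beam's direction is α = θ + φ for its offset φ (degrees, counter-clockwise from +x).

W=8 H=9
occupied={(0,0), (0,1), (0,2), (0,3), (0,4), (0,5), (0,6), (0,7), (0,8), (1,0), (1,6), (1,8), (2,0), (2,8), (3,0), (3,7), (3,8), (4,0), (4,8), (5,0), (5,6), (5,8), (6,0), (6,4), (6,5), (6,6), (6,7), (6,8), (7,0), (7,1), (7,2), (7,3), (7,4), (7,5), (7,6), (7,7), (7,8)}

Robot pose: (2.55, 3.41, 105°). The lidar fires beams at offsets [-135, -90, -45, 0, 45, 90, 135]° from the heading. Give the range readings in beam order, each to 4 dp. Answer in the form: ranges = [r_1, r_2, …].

beam 1: φ=-135°, α=330°
  cosα=0.8660 sinα=-0.5000 | (2,3) | tMaxX 0.5196 tMaxY 0.8200 | tΔX 1.1547 tΔY 2.0000
    t=0.5196 [x] (3,3)
    t=0.8200 [y] (3,2)
    t=1.6743 [x] (4,2)
    t=2.8200 [y] (4,1)
    t=2.8290 [x] (5,1)
    t=3.9837 [x] (6,1)
    t=4.8200 [y] (6,0) — stop
  → r_1 = 4.8200
beam 2: φ=-90°, α=15°
  cosα=0.9659 sinα=0.2588 | (2,3) | tMaxX 0.4659 tMaxY 2.2796 | tΔX 1.0353 tΔY 3.8637
    t=0.4659 [x] (3,3)
    t=1.5012 [x] (4,3)
    t=2.2796 [y] (4,4)
    t=2.5364 [x] (5,4)
    t=3.5717 [x] (6,4) — stop
  → r_2 = 3.5717
beam 3: φ=-45°, α=60°
  cosα=0.5000 sinα=0.8660 | (2,3) | tMaxX 0.9000 tMaxY 0.6813 | tΔX 2.0000 tΔY 1.1547
    t=0.6813 [y] (2,4)
    t=0.9000 [x] (3,4)
    t=1.8360 [y] (3,5)
    t=2.9000 [x] (4,5)
    t=2.9907 [y] (4,6)
    t=4.1454 [y] (4,7)
    t=4.9000 [x] (5,7)
    t=5.3001 [y] (5,8) — stop
  → r_3 = 5.3001
beam 4: φ=0°, α=105°
  cosα=-0.2588 sinα=0.9659 | (2,3) | tMaxX 2.1250 tMaxY 0.6108 | tΔX 3.8637 tΔY 1.0353
    t=0.6108 [y] (2,4)
    t=1.6461 [y] (2,5)
    t=2.1250 [x] (1,5)
    t=2.6814 [y] (1,6) — stop
  → r_4 = 2.6814
beam 5: φ=45°, α=150°
  cosα=-0.8660 sinα=0.5000 | (2,3) | tMaxX 0.6351 tMaxY 1.1800 | tΔX 1.1547 tΔY 2.0000
    t=0.6351 [x] (1,3)
    t=1.1800 [y] (1,4)
    t=1.7898 [x] (0,4) — stop
  → r_5 = 1.7898
beam 6: φ=90°, α=195°
  cosα=-0.9659 sinα=-0.2588 | (2,3) | tMaxX 0.5694 tMaxY 1.5841 | tΔX 1.0353 tΔY 3.8637
    t=0.5694 [x] (1,3)
    t=1.5841 [y] (1,2)
    t=1.6047 [x] (0,2) — stop
  → r_6 = 1.6047
beam 7: φ=135°, α=240°
  cosα=-0.5000 sinα=-0.8660 | (2,3) | tMaxX 1.1000 tMaxY 0.4734 | tΔX 2.0000 tΔY 1.1547
    t=0.4734 [y] (2,2)
    t=1.1000 [x] (1,2)
    t=1.6281 [y] (1,1)
    t=2.7828 [y] (1,0) — stop
  → r_7 = 2.7828

ranges = [4.8200, 3.5717, 5.3001, 2.6814, 1.7898, 1.6047, 2.7828]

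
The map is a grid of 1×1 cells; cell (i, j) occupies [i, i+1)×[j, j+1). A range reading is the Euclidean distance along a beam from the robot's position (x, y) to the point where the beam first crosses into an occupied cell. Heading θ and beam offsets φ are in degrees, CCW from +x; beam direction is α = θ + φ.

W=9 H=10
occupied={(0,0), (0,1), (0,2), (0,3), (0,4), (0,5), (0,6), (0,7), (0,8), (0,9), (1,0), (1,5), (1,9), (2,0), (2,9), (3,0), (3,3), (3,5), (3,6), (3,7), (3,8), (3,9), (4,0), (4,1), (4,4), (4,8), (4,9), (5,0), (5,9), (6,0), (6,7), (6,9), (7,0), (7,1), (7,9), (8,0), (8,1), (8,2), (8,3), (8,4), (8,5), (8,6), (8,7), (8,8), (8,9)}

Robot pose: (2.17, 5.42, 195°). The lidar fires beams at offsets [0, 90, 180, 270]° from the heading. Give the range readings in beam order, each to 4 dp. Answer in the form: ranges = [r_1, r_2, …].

beam 1: φ=0°, α=195°
  direction (-0.9659, -0.2588); cell (2,5); t to first gridline: x 0.1760, y 1.6228 (then +1.0353 / +3.8637)
    (1,5) via x @ 0.1760  # hit
  → r_1 = 0.1760
beam 2: φ=90°, α=285°
  direction (0.2588, -0.9659); cell (2,5); t to first gridline: x 3.2069, y 0.4348 (then +3.8637 / +1.0353)
    (2,4) via y @ 0.4348
    (2,3) via y @ 1.4701
    (2,2) via y @ 2.5054
    (3,2) via x @ 3.2069
    (3,1) via y @ 3.5406
    (3,0) via y @ 4.5759  # hit
  → r_2 = 4.5759
beam 3: φ=180°, α=15°
  direction (0.9659, 0.2588); cell (2,5); t to first gridline: x 0.8593, y 2.2409 (then +1.0353 / +3.8637)
    (3,5) via x @ 0.8593  # hit
  → r_3 = 0.8593
beam 4: φ=270°, α=105°
  direction (-0.2588, 0.9659); cell (2,5); t to first gridline: x 0.6568, y 0.6005 (then +3.8637 / +1.0353)
    (2,6) via y @ 0.6005
    (1,6) via x @ 0.6568
    (1,7) via y @ 1.6357
    (1,8) via y @ 2.6710
    (1,9) via y @ 3.7063  # hit
  → r_4 = 3.7063

ranges = [0.1760, 4.5759, 0.8593, 3.7063]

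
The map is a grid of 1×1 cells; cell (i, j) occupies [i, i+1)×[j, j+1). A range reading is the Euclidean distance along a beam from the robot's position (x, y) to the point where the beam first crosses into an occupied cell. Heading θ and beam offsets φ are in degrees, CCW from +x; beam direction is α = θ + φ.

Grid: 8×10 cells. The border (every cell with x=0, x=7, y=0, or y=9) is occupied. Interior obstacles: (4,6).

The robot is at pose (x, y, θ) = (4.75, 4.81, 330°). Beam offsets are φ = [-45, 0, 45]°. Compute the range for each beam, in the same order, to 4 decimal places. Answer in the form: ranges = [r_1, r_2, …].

beam 1: φ=-45°, α=285°
  dir = (cos 285°, sin 285°) = (0.2588, -0.9659); from cell (4,4)
  next x-line at t=0.9659, next y-line at t=0.8386; Δt_x=3.8637, Δt_y=1.0353
    y: enter (4,3) at t=0.8386
    x: enter (5,3) at t=0.9659
    y: enter (5,2) at t=1.8738
    y: enter (5,1) at t=2.9091
    y: enter (5,0) at t=3.9444 ← occupied
  → r_1 = 3.9444
beam 2: φ=0°, α=330°
  dir = (cos 330°, sin 330°) = (0.8660, -0.5000); from cell (4,4)
  next x-line at t=0.2887, next y-line at t=1.6200; Δt_x=1.1547, Δt_y=2.0000
    x: enter (5,4) at t=0.2887
    x: enter (6,4) at t=1.4434
    y: enter (6,3) at t=1.6200
    x: enter (7,3) at t=2.5981 ← occupied
  → r_2 = 2.5981
beam 3: φ=45°, α=15°
  dir = (cos 15°, sin 15°) = (0.9659, 0.2588); from cell (4,4)
  next x-line at t=0.2588, next y-line at t=0.7341; Δt_x=1.0353, Δt_y=3.8637
    x: enter (5,4) at t=0.2588
    y: enter (5,5) at t=0.7341
    x: enter (6,5) at t=1.2941
    x: enter (7,5) at t=2.3294 ← occupied
  → r_3 = 2.3294

ranges = [3.9444, 2.5981, 2.3294]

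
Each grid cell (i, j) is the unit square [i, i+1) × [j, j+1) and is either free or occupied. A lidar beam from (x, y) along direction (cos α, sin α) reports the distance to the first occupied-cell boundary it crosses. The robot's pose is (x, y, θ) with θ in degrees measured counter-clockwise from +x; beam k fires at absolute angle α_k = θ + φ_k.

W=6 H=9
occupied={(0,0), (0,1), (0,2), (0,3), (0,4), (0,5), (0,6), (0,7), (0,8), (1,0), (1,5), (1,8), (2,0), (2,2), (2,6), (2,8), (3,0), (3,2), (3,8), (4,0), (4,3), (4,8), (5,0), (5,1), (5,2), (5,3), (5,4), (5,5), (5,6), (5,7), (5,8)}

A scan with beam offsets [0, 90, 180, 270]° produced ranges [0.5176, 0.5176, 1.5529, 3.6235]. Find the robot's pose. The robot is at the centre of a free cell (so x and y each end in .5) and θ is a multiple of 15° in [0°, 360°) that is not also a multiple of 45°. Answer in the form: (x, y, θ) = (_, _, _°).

Candidates: 23 free-cell centres × 16 headings = 368 poses. Raycast each; keep the one whose scan matches to 4 dp.
  (2.5, 4.5, 120°): beam 1 = 1.0000 ≠ 0.5176 ✗
  (1.5, 6.5, 75°): beam 1 = 1.5529 ≠ 0.5176 ✗
  (4.5, 5.5, 255°): beam 1 = 1.5529 ≠ 0.5176 ✗
  …
  (1.5, 7.5, 75°): r_1=0.5176, r_2=0.5176, r_3=1.5529, r_4=3.6235 — all match ✓
Unique over the lattice → pose = (1.5, 7.5, 75°).

(x, y, θ) = (1.5, 7.5, 75°)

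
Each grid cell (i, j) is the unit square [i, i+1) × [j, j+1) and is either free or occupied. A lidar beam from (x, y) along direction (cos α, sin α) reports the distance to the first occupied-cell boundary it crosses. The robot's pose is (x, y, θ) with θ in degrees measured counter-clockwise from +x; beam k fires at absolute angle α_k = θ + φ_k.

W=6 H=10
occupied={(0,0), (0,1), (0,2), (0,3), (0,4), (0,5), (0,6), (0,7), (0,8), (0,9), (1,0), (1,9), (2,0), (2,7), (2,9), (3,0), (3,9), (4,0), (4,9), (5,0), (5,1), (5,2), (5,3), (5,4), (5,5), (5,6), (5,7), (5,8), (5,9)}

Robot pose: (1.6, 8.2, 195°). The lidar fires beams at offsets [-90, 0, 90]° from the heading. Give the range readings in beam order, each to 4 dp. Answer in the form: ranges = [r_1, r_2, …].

beam 1: φ=-90°, α=105°
  dir = (cos 105°, sin 105°) = (-0.2588, 0.9659); from cell (1,8)
  next x-line at t=2.3182, next y-line at t=0.8282; Δt_x=3.8637, Δt_y=1.0353
    y: enter (1,9) at t=0.8282 ← occupied
  → r_1 = 0.8282
beam 2: φ=0°, α=195°
  dir = (cos 195°, sin 195°) = (-0.9659, -0.2588); from cell (1,8)
  next x-line at t=0.6212, next y-line at t=0.7727; Δt_x=1.0353, Δt_y=3.8637
    x: enter (0,8) at t=0.6212 ← occupied
  → r_2 = 0.6212
beam 3: φ=90°, α=285°
  dir = (cos 285°, sin 285°) = (0.2588, -0.9659); from cell (1,8)
  next x-line at t=1.5455, next y-line at t=0.2071; Δt_x=3.8637, Δt_y=1.0353
    y: enter (1,7) at t=0.2071
    y: enter (1,6) at t=1.2423
    x: enter (2,6) at t=1.5455
    y: enter (2,5) at t=2.2776
    y: enter (2,4) at t=3.3129
    y: enter (2,3) at t=4.3482
    y: enter (2,2) at t=5.3834
    x: enter (3,2) at t=5.4092
    y: enter (3,1) at t=6.4187
    y: enter (3,0) at t=7.4540 ← occupied
  → r_3 = 7.4540

ranges = [0.8282, 0.6212, 7.4540]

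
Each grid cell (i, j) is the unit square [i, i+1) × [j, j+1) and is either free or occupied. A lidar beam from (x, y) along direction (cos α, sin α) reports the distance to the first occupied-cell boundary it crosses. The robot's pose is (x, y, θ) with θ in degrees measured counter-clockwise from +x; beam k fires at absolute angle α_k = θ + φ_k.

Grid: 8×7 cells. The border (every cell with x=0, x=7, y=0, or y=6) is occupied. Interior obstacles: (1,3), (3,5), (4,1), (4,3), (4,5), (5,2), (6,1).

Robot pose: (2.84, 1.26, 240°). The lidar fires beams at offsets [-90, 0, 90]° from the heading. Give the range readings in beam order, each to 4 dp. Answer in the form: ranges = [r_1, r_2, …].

ranges = [2.1246, 0.3002, 0.5200]

beam 1: φ=-90°, α=150°
  direction (-0.8660, 0.5000); cell (2,1); t to first gridline: x 0.9699, y 1.4800 (then +1.1547 / +2.0000)
    (1,1) via x @ 0.9699
    (1,2) via y @ 1.4800
    (0,2) via x @ 2.1246  # hit
  → r_1 = 2.1246
beam 2: φ=0°, α=240°
  direction (-0.5000, -0.8660); cell (2,1); t to first gridline: x 1.6800, y 0.3002 (then +2.0000 / +1.1547)
    (2,0) via y @ 0.3002  # hit
  → r_2 = 0.3002
beam 3: φ=90°, α=330°
  direction (0.8660, -0.5000); cell (2,1); t to first gridline: x 0.1848, y 0.5200 (then +1.1547 / +2.0000)
    (3,1) via x @ 0.1848
    (3,0) via y @ 0.5200  # hit
  → r_3 = 0.5200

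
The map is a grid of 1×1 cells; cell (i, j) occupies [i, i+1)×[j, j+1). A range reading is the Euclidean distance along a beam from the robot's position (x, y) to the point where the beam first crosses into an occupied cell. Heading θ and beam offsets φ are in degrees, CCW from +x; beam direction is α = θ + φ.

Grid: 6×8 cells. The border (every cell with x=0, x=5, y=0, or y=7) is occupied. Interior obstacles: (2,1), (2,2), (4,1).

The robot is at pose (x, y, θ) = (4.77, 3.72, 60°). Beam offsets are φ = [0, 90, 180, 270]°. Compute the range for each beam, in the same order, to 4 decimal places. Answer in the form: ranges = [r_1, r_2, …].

ranges = [0.4600, 4.3532, 3.1408, 0.2656]

beam 1: φ=0°, α=60°
  cosα=0.5000 sinα=0.8660 | (4,3) | tMaxX 0.4600 tMaxY 0.3233 | tΔX 2.0000 tΔY 1.1547
    t=0.3233 [y] (4,4)
    t=0.4600 [x] (5,4) — stop
  → r_1 = 0.4600
beam 2: φ=90°, α=150°
  cosα=-0.8660 sinα=0.5000 | (4,3) | tMaxX 0.8891 tMaxY 0.5600 | tΔX 1.1547 tΔY 2.0000
    t=0.5600 [y] (4,4)
    t=0.8891 [x] (3,4)
    t=2.0438 [x] (2,4)
    t=2.5600 [y] (2,5)
    t=3.1985 [x] (1,5)
    t=4.3532 [x] (0,5) — stop
  → r_2 = 4.3532
beam 3: φ=180°, α=240°
  cosα=-0.5000 sinα=-0.8660 | (4,3) | tMaxX 1.5400 tMaxY 0.8314 | tΔX 2.0000 tΔY 1.1547
    t=0.8314 [y] (4,2)
    t=1.5400 [x] (3,2)
    t=1.9861 [y] (3,1)
    t=3.1408 [y] (3,0) — stop
  → r_3 = 3.1408
beam 4: φ=270°, α=330°
  cosα=0.8660 sinα=-0.5000 | (4,3) | tMaxX 0.2656 tMaxY 1.4400 | tΔX 1.1547 tΔY 2.0000
    t=0.2656 [x] (5,3) — stop
  → r_4 = 0.2656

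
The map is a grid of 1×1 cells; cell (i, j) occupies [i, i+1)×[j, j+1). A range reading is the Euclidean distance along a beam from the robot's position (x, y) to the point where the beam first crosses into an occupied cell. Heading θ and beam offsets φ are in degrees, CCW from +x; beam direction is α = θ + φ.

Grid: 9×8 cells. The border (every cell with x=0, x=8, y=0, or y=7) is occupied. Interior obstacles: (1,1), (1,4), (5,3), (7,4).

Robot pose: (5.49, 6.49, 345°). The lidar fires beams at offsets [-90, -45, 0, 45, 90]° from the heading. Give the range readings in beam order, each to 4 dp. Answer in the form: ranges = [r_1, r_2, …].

ranges = [5.6837, 5.0200, 2.5985, 1.0200, 0.5280]

beam 1: φ=-90°, α=255°
  dir = (cos 255°, sin 255°) = (-0.2588, -0.9659); from cell (5,6)
  next x-line at t=1.8932, next y-line at t=0.5073; Δt_x=3.8637, Δt_y=1.0353
    y: enter (5,5) at t=0.5073
    y: enter (5,4) at t=1.5426
    x: enter (4,4) at t=1.8932
    y: enter (4,3) at t=2.5778
    y: enter (4,2) at t=3.6131
    y: enter (4,1) at t=4.6484
    y: enter (4,0) at t=5.6837 ← occupied
  → r_1 = 5.6837
beam 2: φ=-45°, α=300°
  dir = (cos 300°, sin 300°) = (0.5000, -0.8660); from cell (5,6)
  next x-line at t=1.0200, next y-line at t=0.5658; Δt_x=2.0000, Δt_y=1.1547
    y: enter (5,5) at t=0.5658
    x: enter (6,5) at t=1.0200
    y: enter (6,4) at t=1.7205
    y: enter (6,3) at t=2.8752
    x: enter (7,3) at t=3.0200
    y: enter (7,2) at t=4.0299
    x: enter (8,2) at t=5.0200 ← occupied
  → r_2 = 5.0200
beam 3: φ=0°, α=345°
  dir = (cos 345°, sin 345°) = (0.9659, -0.2588); from cell (5,6)
  next x-line at t=0.5280, next y-line at t=1.8932; Δt_x=1.0353, Δt_y=3.8637
    x: enter (6,6) at t=0.5280
    x: enter (7,6) at t=1.5633
    y: enter (7,5) at t=1.8932
    x: enter (8,5) at t=2.5985 ← occupied
  → r_3 = 2.5985
beam 4: φ=45°, α=30°
  dir = (cos 30°, sin 30°) = (0.8660, 0.5000); from cell (5,6)
  next x-line at t=0.5889, next y-line at t=1.0200; Δt_x=1.1547, Δt_y=2.0000
    x: enter (6,6) at t=0.5889
    y: enter (6,7) at t=1.0200 ← occupied
  → r_4 = 1.0200
beam 5: φ=90°, α=75°
  dir = (cos 75°, sin 75°) = (0.2588, 0.9659); from cell (5,6)
  next x-line at t=1.9705, next y-line at t=0.5280; Δt_x=3.8637, Δt_y=1.0353
    y: enter (5,7) at t=0.5280 ← occupied
  → r_5 = 0.5280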